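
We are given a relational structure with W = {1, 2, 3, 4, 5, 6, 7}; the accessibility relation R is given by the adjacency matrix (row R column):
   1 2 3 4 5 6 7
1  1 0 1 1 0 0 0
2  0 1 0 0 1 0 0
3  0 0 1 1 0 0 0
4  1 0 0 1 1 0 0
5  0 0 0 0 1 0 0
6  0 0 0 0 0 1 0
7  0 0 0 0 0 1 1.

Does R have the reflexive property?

Reflexive: yes — every world is R-related to itself.

Yes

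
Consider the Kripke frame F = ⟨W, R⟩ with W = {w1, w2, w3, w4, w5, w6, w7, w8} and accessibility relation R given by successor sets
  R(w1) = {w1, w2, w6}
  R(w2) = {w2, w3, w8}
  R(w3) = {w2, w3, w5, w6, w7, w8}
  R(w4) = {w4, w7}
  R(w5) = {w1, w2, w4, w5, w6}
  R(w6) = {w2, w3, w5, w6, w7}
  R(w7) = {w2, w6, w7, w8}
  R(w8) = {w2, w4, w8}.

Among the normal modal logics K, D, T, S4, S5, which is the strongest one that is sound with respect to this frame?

T

Serial (axiom D): yes — every world has a successor (e.g. w1 R w1).
Reflexive (axiom T): yes — every world is R-related to itself.
Transitive (axiom 4): no — w1 R w2 and w2 R w3, but not w1 R w3.
Euclidean (axiom 5): no — w1 R w2 and w1 R w6, but not w2 R w6.
So F validates K, D, T; S4 would additionally require R to be transitive. The strongest is T.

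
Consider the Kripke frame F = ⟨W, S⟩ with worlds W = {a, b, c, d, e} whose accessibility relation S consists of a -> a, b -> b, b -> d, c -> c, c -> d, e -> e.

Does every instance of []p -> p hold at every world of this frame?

No

The schema T characterises exactly the reflexive frames.
Reflexive: no — d is not related to itself.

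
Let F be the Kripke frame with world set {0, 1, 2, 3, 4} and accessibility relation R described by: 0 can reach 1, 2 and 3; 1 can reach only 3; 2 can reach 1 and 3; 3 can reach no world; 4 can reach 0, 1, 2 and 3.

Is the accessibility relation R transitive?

Yes

Transitive: yes — every two-step R-path is closed by a direct edge.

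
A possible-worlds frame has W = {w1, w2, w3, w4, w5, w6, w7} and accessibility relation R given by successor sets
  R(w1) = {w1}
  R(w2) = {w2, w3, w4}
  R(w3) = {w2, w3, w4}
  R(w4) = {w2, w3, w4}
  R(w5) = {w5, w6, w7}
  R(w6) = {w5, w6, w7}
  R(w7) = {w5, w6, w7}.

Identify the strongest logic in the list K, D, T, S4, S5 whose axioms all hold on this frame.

Serial (axiom D): yes — every world has a successor (e.g. w1 R w1).
Reflexive (axiom T): yes — every world is R-related to itself.
Transitive (axiom 4): yes — every two-step R-path is closed by a direct edge.
Euclidean (axiom 5): yes — any two successors of a common world are R-related.
So F validates K, D, T, S4, S5. The strongest is S5.

S5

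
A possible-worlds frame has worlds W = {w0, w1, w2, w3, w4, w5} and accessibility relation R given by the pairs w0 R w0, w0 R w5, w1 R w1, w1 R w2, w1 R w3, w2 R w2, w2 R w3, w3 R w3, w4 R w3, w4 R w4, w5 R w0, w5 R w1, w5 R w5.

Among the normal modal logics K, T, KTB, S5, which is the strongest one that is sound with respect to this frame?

Reflexive (axiom T): yes — every world is R-related to itself.
Symmetric (axiom B): no — w1 R w2 but not w2 R w1.
Euclidean (axiom 5): no — w1 R w3 and w1 R w2, but not w3 R w2.
So F validates K, T; KTB would additionally require R to be symmetric. The strongest is T.

T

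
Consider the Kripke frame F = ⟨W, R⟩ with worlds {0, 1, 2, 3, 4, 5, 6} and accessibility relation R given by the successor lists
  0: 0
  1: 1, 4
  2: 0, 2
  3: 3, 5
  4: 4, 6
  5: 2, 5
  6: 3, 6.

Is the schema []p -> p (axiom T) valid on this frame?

Axiom T corresponds to the accessibility relation being reflexive.
Reflexive: yes — every world is R-related to itself.

Yes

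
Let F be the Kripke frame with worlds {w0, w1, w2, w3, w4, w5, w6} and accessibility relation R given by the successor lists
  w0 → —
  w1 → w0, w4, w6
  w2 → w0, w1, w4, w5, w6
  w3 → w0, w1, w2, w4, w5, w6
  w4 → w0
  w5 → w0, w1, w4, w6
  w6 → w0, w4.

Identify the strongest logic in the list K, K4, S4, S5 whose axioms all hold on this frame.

K4

Transitive (axiom 4): yes — every two-step R-path is closed by a direct edge.
Reflexive (axiom T): no — w0 is not related to itself.
Euclidean (axiom 5): no — w1 R w0 and w1 R w4, but not w0 R w4.
So F validates K, K4; S4 would additionally require R to be reflexive. The strongest is K4.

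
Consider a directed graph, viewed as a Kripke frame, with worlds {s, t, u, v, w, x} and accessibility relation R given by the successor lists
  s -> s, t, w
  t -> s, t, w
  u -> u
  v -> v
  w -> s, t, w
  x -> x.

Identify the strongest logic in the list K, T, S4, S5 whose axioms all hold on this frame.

S5

Reflexive (axiom T): yes — every world is R-related to itself.
Transitive (axiom 4): yes — every two-step R-path is closed by a direct edge.
Euclidean (axiom 5): yes — any two successors of a common world are R-related.
So F validates K, T, S4, S5. The strongest is S5.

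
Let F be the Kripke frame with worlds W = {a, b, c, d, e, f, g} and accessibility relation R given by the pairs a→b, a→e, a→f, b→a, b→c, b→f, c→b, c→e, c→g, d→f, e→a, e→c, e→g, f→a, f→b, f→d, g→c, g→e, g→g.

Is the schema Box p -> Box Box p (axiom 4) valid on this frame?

No

By correspondence theory, 4 is valid on a frame iff R is transitive.
Transitive: no — a R b and b R c, but not a R c.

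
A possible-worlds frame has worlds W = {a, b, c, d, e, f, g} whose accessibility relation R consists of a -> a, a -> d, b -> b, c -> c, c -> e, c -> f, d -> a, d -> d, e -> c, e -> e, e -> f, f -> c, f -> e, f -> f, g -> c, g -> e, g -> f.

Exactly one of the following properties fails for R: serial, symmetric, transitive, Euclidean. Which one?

Serial: yes — every world has a successor (e.g. a R a).
Symmetric: no — g R c but not c R g.
Transitive: yes — every two-step R-path is closed by a direct edge.
Euclidean: yes — any two successors of a common world are R-related.
Only symmetric fails.

symmetric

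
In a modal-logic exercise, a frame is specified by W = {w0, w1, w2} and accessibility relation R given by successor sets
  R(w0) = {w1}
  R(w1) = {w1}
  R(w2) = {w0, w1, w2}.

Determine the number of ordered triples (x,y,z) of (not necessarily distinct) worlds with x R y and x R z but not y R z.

Enumerating: (w2,w0,w0), (w2,w0,w2), (w2,w1,w0), (w2,w1,w2).

4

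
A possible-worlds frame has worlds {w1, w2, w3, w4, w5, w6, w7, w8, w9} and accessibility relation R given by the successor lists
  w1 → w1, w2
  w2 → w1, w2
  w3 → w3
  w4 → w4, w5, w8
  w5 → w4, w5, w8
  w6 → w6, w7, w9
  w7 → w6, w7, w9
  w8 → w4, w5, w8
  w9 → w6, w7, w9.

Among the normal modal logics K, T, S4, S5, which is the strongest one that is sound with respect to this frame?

S5

Reflexive (axiom T): yes — every world is R-related to itself.
Transitive (axiom 4): yes — every two-step R-path is closed by a direct edge.
Euclidean (axiom 5): yes — any two successors of a common world are R-related.
So F validates K, T, S4, S5. The strongest is S5.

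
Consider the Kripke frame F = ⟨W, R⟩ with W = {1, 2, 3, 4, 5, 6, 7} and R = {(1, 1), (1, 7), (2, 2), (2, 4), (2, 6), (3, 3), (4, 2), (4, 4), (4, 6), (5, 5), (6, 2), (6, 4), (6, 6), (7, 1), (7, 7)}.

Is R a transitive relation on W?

Transitive: yes — every two-step R-path is closed by a direct edge.

Yes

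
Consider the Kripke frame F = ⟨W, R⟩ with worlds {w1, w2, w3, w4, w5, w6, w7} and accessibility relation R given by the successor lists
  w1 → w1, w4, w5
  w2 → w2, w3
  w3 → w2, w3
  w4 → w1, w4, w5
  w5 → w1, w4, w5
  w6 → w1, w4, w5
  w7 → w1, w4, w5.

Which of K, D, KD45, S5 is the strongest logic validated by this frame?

Serial (axiom D): yes — every world has a successor (e.g. w1 R w1).
Euclidean (axiom 5): yes — any two successors of a common world are R-related.
Transitive (axiom 4): yes — every two-step R-path is closed by a direct edge.
Reflexive (axiom T): no — w6 is not related to itself.
So F validates K, D, KD45; S5 would additionally require R to be reflexive. The strongest is KD45.

KD45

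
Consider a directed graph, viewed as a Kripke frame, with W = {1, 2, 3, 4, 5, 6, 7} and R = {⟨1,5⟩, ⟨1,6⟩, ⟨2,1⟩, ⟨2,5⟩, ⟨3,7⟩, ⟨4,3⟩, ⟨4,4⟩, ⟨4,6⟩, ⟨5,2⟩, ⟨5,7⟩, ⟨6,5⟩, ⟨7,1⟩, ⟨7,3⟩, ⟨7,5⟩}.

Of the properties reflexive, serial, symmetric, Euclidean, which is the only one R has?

serial

Reflexive: no — 1 is not related to itself.
Serial: yes — every world has a successor (e.g. 1 R 5).
Symmetric: no — 1 R 5 but not 5 R 1.
Euclidean: no — 1 R 5 and 1 R 6, but not 5 R 6.
Only serial holds.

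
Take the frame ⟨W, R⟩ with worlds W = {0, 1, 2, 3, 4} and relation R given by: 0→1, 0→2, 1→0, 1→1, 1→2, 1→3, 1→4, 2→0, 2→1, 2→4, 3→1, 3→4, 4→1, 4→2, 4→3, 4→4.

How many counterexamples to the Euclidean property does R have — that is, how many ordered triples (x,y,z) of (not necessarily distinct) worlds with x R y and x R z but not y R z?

Enumerating: (0,2,2), (1,0,0), (1,0,3), (1,0,4), (1,2,2), (1,2,3), (1,3,0), (1,3,2), (1,3,3), (1,4,0), (2,0,0), (2,0,4), (2,4,0), (4,2,2), (4,2,3), (4,3,2), (4,3,3).

17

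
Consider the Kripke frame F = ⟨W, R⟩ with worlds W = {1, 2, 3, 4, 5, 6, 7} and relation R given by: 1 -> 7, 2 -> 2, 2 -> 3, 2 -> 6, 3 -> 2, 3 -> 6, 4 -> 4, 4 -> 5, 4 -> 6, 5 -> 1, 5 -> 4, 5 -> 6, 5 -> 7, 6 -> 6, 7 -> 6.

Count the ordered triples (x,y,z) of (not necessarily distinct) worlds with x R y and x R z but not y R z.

Enumerating: (1,7,7), (2,3,3), (2,6,2), (2,6,3), (3,6,2), (4,5,5), (4,6,4), (4,6,5), (5,1,1), (5,1,4), (5,1,6), (5,4,1), … and 7 more.
Total: 19.

19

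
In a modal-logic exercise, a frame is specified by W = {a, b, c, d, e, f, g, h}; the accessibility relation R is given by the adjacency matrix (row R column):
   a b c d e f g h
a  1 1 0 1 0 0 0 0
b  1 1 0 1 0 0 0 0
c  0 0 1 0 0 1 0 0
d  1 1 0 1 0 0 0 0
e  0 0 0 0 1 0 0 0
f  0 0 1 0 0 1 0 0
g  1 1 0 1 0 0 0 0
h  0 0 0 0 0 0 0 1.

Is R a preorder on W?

No

Reflexive: no — g is not related to itself.
Transitive: yes — every two-step R-path is closed by a direct edge.
So R is not a preorder.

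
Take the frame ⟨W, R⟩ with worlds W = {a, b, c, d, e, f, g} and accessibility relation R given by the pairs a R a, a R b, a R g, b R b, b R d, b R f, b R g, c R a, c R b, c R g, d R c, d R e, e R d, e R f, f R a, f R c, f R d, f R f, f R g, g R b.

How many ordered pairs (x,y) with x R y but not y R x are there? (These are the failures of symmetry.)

Enumerating: (a,b), (a,g), (b,d), (b,f), (c,a), (c,b), (c,g), (d,c), (e,f), (f,a), (f,c), (f,d), (f,g).

13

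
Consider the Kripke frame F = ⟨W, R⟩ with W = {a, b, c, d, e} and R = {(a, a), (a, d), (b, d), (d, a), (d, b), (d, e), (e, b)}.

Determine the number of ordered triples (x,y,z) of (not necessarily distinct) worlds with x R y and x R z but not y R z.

10

Enumerating: (a,d,d), (b,d,d), (d,a,b), (d,a,e), (d,b,a), (d,b,b), (d,b,e), (d,e,a), (d,e,e), (e,b,b).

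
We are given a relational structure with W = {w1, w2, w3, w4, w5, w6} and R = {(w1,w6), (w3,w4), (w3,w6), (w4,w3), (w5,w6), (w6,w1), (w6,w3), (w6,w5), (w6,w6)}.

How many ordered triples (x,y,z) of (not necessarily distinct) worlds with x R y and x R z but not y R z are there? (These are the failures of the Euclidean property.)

13

Enumerating: (w3,w4,w4), (w3,w4,w6), (w3,w6,w4), (w4,w3,w3), (w6,w1,w1), (w6,w1,w3), (w6,w1,w5), (w6,w3,w1), (w6,w3,w3), (w6,w3,w5), (w6,w5,w1), (w6,w5,w3), (w6,w5,w5).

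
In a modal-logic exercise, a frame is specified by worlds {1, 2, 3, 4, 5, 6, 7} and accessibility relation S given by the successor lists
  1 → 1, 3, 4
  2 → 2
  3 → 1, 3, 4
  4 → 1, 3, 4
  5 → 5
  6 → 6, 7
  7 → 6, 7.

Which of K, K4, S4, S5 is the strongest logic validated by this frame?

Transitive (axiom 4): yes — every two-step S-path is closed by a direct edge.
Reflexive (axiom T): yes — every world is S-related to itself.
Euclidean (axiom 5): yes — any two successors of a common world are S-related.
So F validates K, K4, S4, S5. The strongest is S5.

S5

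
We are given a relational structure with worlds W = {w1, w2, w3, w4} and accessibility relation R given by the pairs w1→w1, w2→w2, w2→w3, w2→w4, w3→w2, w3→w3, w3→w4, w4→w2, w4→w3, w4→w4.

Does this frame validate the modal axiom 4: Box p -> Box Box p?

By correspondence theory, 4 is valid on a frame iff R is transitive.
Transitive: yes — every two-step R-path is closed by a direct edge.

Yes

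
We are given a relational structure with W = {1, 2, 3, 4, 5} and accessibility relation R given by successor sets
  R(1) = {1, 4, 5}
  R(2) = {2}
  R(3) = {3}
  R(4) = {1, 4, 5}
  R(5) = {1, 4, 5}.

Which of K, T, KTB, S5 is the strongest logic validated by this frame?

Reflexive (axiom T): yes — every world is R-related to itself.
Symmetric (axiom B): yes — every pair in R has its reverse in R.
Euclidean (axiom 5): yes — any two successors of a common world are R-related.
So F validates K, T, KTB, S5. The strongest is S5.

S5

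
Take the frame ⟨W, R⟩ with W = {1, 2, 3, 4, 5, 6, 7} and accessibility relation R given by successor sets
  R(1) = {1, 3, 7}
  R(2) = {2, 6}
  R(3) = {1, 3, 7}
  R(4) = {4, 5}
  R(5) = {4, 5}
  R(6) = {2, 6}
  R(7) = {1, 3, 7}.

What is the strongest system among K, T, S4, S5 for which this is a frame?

Reflexive (axiom T): yes — every world is R-related to itself.
Transitive (axiom 4): yes — every two-step R-path is closed by a direct edge.
Euclidean (axiom 5): yes — any two successors of a common world are R-related.
So F validates K, T, S4, S5. The strongest is S5.

S5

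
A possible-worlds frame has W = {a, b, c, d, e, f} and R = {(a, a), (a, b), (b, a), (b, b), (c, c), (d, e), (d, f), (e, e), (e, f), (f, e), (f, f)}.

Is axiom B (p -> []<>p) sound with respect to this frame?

No

Axiom B corresponds to the accessibility relation being symmetric.
Symmetric: no — d R e but not e R d.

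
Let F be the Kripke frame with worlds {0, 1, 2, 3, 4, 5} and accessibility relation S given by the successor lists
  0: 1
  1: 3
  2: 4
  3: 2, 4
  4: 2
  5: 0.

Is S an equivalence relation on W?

No

Reflexive: no — 0 is not related to itself.
Symmetric: no — 0 S 1 but not 1 S 0.
Transitive: no — 0 S 1 and 1 S 3, but not 0 S 3.
So S is not an equivalence relation.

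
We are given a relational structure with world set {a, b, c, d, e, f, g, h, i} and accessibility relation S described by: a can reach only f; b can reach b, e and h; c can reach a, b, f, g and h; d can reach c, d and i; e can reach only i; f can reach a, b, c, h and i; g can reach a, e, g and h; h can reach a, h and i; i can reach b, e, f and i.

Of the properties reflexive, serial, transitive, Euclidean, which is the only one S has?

Reflexive: no — a is not related to itself.
Serial: yes — every world has a successor (e.g. a S f).
Transitive: no — a S f and f S b, but not a S b.
Euclidean: no — b S e and b S h, but not e S h.
Only serial holds.

serial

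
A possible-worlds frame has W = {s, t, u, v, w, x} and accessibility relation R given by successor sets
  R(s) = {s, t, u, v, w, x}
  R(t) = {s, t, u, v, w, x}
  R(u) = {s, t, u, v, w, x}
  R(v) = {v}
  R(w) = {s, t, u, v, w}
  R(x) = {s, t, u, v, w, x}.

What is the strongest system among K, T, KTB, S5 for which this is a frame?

T

Reflexive (axiom T): yes — every world is R-related to itself.
Symmetric (axiom B): no — s R v but not v R s.
Euclidean (axiom 5): no — s R v and s R t, but not v R t.
So F validates K, T; KTB would additionally require R to be symmetric. The strongest is T.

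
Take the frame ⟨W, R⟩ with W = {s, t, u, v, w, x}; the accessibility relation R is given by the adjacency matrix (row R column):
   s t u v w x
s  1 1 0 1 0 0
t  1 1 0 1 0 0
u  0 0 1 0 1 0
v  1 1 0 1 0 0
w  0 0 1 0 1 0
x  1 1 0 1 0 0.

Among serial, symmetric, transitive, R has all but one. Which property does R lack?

Serial: yes — every world has a successor (e.g. s R s).
Symmetric: no — x R s but not s R x.
Transitive: yes — every two-step R-path is closed by a direct edge.
Only symmetric fails.

symmetric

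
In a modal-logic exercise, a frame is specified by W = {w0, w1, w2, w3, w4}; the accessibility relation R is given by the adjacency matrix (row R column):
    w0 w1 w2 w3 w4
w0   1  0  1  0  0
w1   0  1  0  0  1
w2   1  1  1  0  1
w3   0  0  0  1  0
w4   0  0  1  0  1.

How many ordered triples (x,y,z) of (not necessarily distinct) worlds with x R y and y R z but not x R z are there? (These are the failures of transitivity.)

5

Enumerating: (w0,w2,w1), (w0,w2,w4), (w1,w4,w2), (w4,w2,w0), (w4,w2,w1).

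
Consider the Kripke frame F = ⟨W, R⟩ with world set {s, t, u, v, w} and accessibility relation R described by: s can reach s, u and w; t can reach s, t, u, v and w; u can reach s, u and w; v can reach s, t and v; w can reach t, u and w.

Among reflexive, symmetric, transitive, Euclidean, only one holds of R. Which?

reflexive

Reflexive: yes — every world is R-related to itself.
Symmetric: no — s R w but not w R s.
Transitive: no — s R w and w R t, but not s R t.
Euclidean: no — t R s and t R v, but not s R v.
Only reflexive holds.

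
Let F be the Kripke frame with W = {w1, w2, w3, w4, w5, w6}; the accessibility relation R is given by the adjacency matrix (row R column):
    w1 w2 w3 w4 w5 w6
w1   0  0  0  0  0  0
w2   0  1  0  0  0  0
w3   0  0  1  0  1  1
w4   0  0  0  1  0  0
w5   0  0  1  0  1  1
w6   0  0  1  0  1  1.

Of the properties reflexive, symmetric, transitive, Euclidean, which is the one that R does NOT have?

Reflexive: no — w1 is not related to itself.
Symmetric: yes — every pair in R has its reverse in R.
Transitive: yes — every two-step R-path is closed by a direct edge.
Euclidean: yes — any two successors of a common world are R-related.
Only reflexive fails.

reflexive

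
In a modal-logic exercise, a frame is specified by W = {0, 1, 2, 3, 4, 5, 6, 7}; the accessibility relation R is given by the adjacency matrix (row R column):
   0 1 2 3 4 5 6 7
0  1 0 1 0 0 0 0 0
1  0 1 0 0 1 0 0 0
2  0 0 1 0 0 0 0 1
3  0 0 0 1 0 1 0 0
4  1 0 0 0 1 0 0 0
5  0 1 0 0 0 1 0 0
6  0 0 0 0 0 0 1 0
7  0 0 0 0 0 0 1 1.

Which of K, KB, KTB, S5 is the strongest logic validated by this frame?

Symmetric (axiom B): no — 0 R 2 but not 2 R 0.
Reflexive (axiom T): yes — every world is R-related to itself.
Euclidean (axiom 5): no — 0 R 2 and 0 R 0, but not 2 R 0.
So F validates K; KB would additionally require R to be symmetric. The strongest is K.

K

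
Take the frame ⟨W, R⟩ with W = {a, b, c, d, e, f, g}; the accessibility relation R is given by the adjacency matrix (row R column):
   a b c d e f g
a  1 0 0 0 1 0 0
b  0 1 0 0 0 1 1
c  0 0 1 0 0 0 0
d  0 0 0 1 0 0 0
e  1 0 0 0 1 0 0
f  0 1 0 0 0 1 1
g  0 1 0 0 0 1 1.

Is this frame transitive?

Yes

Transitive: yes — every two-step R-path is closed by a direct edge.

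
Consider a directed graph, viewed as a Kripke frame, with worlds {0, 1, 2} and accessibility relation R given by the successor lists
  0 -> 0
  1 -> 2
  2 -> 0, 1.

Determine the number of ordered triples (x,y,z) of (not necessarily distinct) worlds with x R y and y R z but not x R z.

3

Enumerating: (1,2,0), (1,2,1), (2,1,2).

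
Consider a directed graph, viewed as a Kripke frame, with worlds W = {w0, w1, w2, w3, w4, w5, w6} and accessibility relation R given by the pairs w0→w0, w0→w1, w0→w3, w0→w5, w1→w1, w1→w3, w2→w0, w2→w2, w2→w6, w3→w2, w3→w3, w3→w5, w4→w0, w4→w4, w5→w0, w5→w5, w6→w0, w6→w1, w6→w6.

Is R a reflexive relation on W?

Reflexive: yes — every world is R-related to itself.

Yes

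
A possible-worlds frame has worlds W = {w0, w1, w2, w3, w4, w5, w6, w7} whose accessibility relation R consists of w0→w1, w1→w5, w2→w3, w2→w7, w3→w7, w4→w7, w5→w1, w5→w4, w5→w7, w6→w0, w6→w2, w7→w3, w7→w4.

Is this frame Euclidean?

Euclidean: no — w5 R w1 and w5 R w4, but not w1 R w4.

No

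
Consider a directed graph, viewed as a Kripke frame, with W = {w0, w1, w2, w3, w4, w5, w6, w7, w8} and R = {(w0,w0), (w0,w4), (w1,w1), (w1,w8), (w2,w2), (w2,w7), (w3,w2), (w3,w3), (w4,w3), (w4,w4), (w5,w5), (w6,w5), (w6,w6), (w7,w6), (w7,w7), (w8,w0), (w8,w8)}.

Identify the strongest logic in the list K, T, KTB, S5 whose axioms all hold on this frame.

T

Reflexive (axiom T): yes — every world is R-related to itself.
Symmetric (axiom B): no — w0 R w4 but not w4 R w0.
Euclidean (axiom 5): no — w0 R w4 and w0 R w0, but not w4 R w0.
So F validates K, T; KTB would additionally require R to be symmetric. The strongest is T.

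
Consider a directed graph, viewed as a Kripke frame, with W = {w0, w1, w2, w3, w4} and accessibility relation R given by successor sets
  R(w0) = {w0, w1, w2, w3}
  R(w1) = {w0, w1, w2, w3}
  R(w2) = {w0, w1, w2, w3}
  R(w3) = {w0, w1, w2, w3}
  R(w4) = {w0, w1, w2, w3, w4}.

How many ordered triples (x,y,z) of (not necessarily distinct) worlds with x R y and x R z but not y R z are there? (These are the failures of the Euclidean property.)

Enumerating: (w4,w0,w4), (w4,w1,w4), (w4,w2,w4), (w4,w3,w4).

4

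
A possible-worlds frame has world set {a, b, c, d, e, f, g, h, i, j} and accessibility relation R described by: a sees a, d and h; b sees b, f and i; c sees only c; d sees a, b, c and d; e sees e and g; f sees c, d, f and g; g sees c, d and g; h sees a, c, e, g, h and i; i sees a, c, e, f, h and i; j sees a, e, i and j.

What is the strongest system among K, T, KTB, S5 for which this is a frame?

Reflexive (axiom T): yes — every world is R-related to itself.
Symmetric (axiom B): no — b R f but not f R b.
Euclidean (axiom 5): no — a R d and a R h, but not d R h.
So F validates K, T; KTB would additionally require R to be symmetric. The strongest is T.

T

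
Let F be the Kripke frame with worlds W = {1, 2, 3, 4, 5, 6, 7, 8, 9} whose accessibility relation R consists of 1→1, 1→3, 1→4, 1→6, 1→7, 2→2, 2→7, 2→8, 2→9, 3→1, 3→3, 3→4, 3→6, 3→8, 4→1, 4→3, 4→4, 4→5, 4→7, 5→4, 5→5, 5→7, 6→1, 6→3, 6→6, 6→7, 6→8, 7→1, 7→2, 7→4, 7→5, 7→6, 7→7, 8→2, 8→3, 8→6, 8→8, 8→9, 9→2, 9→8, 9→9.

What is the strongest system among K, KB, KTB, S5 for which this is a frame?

Symmetric (axiom B): yes — every pair in R has its reverse in R.
Reflexive (axiom T): yes — every world is R-related to itself.
Euclidean (axiom 5): no — 1 R 3 and 1 R 7, but not 3 R 7.
So F validates K, KB, KTB; S5 would additionally require R to be Euclidean. The strongest is KTB.

KTB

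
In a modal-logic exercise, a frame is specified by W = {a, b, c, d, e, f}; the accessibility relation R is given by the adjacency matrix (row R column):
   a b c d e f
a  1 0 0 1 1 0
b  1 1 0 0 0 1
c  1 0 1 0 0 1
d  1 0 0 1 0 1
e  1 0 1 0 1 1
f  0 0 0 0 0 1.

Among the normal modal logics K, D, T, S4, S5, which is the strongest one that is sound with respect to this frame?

T

Serial (axiom D): yes — every world has a successor (e.g. a R a).
Reflexive (axiom T): yes — every world is R-related to itself.
Transitive (axiom 4): no — a R d and d R f, but not a R f.
Euclidean (axiom 5): no — a R d and a R e, but not d R e.
So F validates K, D, T; S4 would additionally require R to be transitive. The strongest is T.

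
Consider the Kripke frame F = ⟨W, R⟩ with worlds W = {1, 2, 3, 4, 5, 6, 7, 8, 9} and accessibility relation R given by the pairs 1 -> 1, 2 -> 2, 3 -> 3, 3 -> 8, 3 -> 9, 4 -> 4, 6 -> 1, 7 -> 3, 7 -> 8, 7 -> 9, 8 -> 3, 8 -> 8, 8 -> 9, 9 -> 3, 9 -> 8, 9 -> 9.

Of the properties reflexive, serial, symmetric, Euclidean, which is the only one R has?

Euclidean

Reflexive: no — 5 is not related to itself.
Serial: no — 5 has no R-successor.
Symmetric: no — 6 R 1 but not 1 R 6.
Euclidean: yes — any two successors of a common world are R-related.
Only Euclidean holds.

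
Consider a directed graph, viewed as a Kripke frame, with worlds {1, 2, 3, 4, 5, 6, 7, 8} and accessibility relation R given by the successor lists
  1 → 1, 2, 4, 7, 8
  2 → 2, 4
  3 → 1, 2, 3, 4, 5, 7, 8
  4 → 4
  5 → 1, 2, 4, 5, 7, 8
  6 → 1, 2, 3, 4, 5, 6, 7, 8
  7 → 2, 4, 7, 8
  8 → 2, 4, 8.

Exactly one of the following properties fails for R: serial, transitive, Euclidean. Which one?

Euclidean

Serial: yes — every world has a successor (e.g. 1 R 1).
Transitive: yes — every two-step R-path is closed by a direct edge.
Euclidean: no — 1 R 2 and 1 R 7, but not 2 R 7.
Only Euclidean fails.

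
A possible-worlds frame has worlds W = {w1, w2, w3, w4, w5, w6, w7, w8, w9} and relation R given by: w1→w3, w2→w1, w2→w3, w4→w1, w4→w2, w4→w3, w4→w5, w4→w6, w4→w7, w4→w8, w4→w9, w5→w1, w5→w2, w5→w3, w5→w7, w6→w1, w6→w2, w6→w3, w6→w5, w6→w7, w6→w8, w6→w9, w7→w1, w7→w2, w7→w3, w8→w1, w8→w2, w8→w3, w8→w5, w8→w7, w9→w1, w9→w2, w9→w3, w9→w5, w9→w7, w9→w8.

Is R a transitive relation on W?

Transitive: yes — every two-step R-path is closed by a direct edge.

Yes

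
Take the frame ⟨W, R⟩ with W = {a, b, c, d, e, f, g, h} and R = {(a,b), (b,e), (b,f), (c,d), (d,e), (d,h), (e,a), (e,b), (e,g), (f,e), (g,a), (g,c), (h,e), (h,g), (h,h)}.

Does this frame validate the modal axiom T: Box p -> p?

No

Axiom T corresponds to the accessibility relation being reflexive.
Reflexive: no — a is not related to itself.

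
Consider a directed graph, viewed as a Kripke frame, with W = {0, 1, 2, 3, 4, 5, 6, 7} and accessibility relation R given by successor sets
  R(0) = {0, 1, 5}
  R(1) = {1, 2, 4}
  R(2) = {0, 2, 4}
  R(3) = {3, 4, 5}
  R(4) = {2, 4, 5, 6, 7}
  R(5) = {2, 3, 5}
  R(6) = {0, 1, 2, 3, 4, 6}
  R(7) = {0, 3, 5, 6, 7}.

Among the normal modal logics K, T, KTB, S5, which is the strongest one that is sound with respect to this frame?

Reflexive (axiom T): yes — every world is R-related to itself.
Symmetric (axiom B): no — 0 R 1 but not 1 R 0.
Euclidean (axiom 5): no — 0 R 1 and 0 R 5, but not 1 R 5.
So F validates K, T; KTB would additionally require R to be symmetric. The strongest is T.

T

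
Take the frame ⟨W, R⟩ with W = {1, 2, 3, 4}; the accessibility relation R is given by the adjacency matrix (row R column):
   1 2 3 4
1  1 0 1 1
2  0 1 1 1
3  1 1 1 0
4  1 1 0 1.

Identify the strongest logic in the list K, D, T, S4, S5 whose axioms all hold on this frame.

Serial (axiom D): yes — every world has a successor (e.g. 1 R 1).
Reflexive (axiom T): yes — every world is R-related to itself.
Transitive (axiom 4): no — 1 R 3 and 3 R 2, but not 1 R 2.
Euclidean (axiom 5): no — 1 R 3 and 1 R 4, but not 3 R 4.
So F validates K, D, T; S4 would additionally require R to be transitive. The strongest is T.

T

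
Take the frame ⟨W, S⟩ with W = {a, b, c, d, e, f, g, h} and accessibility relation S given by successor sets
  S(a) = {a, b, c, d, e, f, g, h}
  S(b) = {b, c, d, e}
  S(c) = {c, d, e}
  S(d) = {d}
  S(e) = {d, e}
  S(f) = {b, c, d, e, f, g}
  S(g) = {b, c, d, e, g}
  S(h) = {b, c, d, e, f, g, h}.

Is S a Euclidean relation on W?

Euclidean: no — a S b and a S f, but not b S f.

No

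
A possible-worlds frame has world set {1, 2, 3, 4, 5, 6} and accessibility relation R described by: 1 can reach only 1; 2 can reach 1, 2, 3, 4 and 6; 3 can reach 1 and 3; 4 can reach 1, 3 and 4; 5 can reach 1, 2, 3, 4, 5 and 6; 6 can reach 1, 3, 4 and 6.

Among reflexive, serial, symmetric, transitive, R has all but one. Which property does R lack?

symmetric

Reflexive: yes — every world is R-related to itself.
Serial: yes — every world has a successor (e.g. 1 R 1).
Symmetric: no — 2 R 1 but not 1 R 2.
Transitive: yes — every two-step R-path is closed by a direct edge.
Only symmetric fails.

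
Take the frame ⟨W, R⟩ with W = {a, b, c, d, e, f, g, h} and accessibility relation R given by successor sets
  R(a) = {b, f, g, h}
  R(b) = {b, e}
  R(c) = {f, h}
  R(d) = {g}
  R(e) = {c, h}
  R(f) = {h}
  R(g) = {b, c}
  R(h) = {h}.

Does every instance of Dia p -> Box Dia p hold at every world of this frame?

No

The schema 5 characterises exactly the Euclidean frames.
Euclidean: no — a R b and a R f, but not b R f.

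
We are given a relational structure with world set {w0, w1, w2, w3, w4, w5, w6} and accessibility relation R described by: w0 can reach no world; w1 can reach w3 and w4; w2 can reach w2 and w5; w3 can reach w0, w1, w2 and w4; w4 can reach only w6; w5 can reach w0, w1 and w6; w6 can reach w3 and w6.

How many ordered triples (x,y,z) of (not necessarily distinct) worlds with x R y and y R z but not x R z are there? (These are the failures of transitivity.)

Enumerating: (w1,w3,w0), (w1,w3,w1), (w1,w3,w2), (w1,w4,w6), (w2,w5,w0), (w2,w5,w1), (w2,w5,w6), (w3,w1,w3), (w3,w2,w5), (w3,w4,w6), (w4,w6,w3), (w5,w1,w3), (w5,w1,w4), (w5,w6,w3), (w6,w3,w0), (w6,w3,w1), (w6,w3,w2), (w6,w3,w4).

18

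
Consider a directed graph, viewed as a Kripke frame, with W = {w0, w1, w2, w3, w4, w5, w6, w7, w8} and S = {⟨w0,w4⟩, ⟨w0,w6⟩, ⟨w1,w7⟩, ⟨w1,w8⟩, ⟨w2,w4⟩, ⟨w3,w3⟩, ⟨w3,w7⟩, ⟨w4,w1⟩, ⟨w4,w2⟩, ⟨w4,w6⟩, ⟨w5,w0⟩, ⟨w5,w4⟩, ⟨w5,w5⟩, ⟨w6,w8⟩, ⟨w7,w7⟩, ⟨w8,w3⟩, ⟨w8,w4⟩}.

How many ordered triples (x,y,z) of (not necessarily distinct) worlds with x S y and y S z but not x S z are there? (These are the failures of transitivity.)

22

Enumerating: (w0,w4,w1), (w0,w4,w2), (w0,w6,w8), (w1,w8,w3), (w1,w8,w4), (w2,w4,w1), (w2,w4,w2), (w2,w4,w6), (w4,w1,w7), (w4,w1,w8), (w4,w2,w4), (w4,w6,w8), … and 10 more.
Total: 22.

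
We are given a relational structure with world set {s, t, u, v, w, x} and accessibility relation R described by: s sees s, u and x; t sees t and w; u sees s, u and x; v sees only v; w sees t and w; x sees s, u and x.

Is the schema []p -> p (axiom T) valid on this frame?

Axiom T corresponds to the accessibility relation being reflexive.
Reflexive: yes — every world is R-related to itself.

Yes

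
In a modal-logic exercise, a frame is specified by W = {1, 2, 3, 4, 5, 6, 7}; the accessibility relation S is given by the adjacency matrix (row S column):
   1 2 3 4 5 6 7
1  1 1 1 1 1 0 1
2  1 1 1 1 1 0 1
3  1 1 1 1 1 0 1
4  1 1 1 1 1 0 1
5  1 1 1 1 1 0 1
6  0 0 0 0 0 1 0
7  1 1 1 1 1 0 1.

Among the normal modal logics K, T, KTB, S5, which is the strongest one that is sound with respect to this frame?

Reflexive (axiom T): yes — every world is S-related to itself.
Symmetric (axiom B): yes — every pair in S has its reverse in S.
Euclidean (axiom 5): yes — any two successors of a common world are S-related.
So F validates K, T, KTB, S5. The strongest is S5.

S5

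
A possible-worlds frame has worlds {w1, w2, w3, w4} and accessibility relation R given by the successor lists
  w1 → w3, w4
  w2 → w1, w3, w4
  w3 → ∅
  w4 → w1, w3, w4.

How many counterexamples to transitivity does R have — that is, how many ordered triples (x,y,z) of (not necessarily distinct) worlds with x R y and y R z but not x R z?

1

Enumerating: (w1,w4,w1).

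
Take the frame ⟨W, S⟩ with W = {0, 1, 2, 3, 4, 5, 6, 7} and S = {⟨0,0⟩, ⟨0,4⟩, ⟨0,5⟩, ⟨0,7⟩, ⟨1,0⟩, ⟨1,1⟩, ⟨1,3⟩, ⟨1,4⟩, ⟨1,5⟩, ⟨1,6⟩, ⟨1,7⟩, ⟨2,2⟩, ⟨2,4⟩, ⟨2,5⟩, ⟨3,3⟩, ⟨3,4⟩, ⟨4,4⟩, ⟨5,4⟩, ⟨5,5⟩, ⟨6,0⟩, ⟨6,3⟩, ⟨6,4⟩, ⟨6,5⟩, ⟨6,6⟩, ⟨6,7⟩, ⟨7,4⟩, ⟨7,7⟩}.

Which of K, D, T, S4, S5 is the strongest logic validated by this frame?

Serial (axiom D): yes — every world has a successor (e.g. 0 S 0).
Reflexive (axiom T): yes — every world is S-related to itself.
Transitive (axiom 4): yes — every two-step S-path is closed by a direct edge.
Euclidean (axiom 5): no — 0 S 4 and 0 S 5, but not 4 S 5.
So F validates K, D, T, S4; S5 would additionally require S to be Euclidean. The strongest is S4.

S4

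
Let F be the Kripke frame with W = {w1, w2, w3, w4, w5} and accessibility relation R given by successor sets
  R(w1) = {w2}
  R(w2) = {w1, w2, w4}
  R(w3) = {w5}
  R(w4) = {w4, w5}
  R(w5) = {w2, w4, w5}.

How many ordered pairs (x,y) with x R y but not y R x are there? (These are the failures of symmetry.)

Enumerating: (w2,w4), (w3,w5), (w5,w2).

3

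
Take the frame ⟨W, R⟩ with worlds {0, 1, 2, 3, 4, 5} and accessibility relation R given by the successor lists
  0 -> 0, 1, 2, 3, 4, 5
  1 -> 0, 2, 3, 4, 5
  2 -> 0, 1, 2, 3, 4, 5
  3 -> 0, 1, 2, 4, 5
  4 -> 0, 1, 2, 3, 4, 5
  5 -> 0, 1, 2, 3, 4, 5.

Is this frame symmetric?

Symmetric: yes — every pair in R has its reverse in R.

Yes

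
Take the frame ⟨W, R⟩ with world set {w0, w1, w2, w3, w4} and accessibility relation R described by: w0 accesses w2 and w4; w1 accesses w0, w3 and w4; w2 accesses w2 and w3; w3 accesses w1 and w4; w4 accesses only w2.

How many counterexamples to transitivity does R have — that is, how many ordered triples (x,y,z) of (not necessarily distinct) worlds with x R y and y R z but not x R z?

10

Enumerating: (w0,w2,w3), (w1,w0,w2), (w1,w3,w1), (w1,w4,w2), (w2,w3,w1), (w2,w3,w4), (w3,w1,w0), (w3,w1,w3), (w3,w4,w2), (w4,w2,w3).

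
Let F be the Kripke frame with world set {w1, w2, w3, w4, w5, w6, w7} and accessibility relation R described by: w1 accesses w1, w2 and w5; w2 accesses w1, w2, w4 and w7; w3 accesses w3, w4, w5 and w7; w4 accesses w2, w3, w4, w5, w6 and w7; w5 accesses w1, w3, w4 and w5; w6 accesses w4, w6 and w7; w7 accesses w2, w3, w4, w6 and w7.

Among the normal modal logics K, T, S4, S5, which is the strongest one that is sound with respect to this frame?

T

Reflexive (axiom T): yes — every world is R-related to itself.
Transitive (axiom 4): no — w1 R w2 and w2 R w4, but not w1 R w4.
Euclidean (axiom 5): no — w1 R w2 and w1 R w5, but not w2 R w5.
So F validates K, T; S4 would additionally require R to be transitive. The strongest is T.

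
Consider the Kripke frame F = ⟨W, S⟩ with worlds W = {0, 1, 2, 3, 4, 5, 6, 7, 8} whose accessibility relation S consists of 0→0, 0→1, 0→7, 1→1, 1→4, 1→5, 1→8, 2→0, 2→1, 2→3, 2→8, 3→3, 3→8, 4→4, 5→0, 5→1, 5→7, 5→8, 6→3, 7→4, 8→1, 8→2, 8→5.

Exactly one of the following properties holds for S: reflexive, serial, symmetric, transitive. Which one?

Reflexive: no — 2 is not related to itself.
Serial: yes — every world has a successor (e.g. 0 S 0).
Symmetric: no — 0 S 1 but not 1 S 0.
Transitive: no — 0 S 1 and 1 S 4, but not 0 S 4.
Only serial holds.

serial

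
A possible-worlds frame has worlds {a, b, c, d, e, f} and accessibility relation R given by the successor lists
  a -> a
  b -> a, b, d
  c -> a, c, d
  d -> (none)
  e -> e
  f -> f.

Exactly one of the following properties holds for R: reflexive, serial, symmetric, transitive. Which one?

transitive

Reflexive: no — d is not related to itself.
Serial: no — d has no R-successor.
Symmetric: no — b R a but not a R b.
Transitive: yes — every two-step R-path is closed by a direct edge.
Only transitive holds.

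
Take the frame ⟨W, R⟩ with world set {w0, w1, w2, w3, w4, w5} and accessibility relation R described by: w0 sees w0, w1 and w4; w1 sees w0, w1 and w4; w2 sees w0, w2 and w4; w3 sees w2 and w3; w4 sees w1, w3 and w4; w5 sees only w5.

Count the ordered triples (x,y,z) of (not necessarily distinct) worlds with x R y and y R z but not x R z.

9

Enumerating: (w0,w4,w3), (w1,w4,w3), (w2,w0,w1), (w2,w4,w1), (w2,w4,w3), (w3,w2,w0), (w3,w2,w4), (w4,w1,w0), (w4,w3,w2).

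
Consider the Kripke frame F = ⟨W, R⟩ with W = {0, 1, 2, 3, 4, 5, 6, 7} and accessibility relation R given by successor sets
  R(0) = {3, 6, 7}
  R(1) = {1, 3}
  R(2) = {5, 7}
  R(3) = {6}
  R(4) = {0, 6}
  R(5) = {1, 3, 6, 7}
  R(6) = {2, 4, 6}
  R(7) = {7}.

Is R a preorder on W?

Reflexive: no — 0 is not related to itself.
Transitive: no — 0 R 6 and 6 R 2, but not 0 R 2.
So R is not a preorder.

No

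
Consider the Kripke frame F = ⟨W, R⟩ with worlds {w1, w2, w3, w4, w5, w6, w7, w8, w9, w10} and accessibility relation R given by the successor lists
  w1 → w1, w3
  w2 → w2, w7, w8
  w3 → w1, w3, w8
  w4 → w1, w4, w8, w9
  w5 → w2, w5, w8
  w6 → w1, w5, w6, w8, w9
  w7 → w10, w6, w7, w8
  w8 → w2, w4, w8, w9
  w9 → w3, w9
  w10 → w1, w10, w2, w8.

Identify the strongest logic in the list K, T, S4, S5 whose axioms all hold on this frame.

T

Reflexive (axiom T): yes — every world is R-related to itself.
Transitive (axiom 4): no — w1 R w3 and w3 R w8, but not w1 R w8.
Euclidean (axiom 5): no — w10 R w1 and w10 R w2, but not w1 R w2.
So F validates K, T; S4 would additionally require R to be transitive. The strongest is T.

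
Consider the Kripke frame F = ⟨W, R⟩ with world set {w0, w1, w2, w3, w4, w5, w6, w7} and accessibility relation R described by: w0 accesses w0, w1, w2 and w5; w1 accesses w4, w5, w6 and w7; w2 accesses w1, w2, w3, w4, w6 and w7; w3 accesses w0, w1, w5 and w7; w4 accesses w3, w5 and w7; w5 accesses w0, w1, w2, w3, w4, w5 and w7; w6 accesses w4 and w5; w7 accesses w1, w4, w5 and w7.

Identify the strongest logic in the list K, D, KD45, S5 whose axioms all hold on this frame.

D

Serial (axiom D): yes — every world has a successor (e.g. w0 R w0).
Euclidean (axiom 5): no — w0 R w1 and w0 R w2, but not w1 R w2.
Transitive (axiom 4): no — w0 R w1 and w1 R w4, but not w0 R w4.
Reflexive (axiom T): no — w1 is not related to itself.
So F validates K, D; KD45 would additionally require R to be Euclidean and transitive. The strongest is D.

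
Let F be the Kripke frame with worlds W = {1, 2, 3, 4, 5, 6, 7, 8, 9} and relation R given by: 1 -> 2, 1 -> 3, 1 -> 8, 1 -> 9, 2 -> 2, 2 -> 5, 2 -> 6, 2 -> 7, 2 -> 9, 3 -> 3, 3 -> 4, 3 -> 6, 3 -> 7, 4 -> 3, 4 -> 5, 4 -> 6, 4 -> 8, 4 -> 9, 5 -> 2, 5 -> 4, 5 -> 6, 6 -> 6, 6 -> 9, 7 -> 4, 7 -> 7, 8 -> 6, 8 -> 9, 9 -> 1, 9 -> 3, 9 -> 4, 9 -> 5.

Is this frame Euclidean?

No

Euclidean: no — 1 R 2 and 1 R 3, but not 2 R 3.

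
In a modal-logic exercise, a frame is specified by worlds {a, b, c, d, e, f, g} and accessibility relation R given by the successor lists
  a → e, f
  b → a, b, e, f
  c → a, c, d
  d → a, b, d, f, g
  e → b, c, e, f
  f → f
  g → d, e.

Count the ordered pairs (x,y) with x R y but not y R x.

12

Enumerating: (a,e), (a,f), (b,a), (b,f), (c,a), (c,d), (d,a), (d,b), (d,f), (e,c), (e,f), (g,e).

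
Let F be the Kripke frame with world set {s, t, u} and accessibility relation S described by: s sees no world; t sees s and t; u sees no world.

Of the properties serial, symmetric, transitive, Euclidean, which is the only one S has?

transitive

Serial: no — s has no S-successor.
Symmetric: no — t S s but not s S t.
Transitive: yes — every two-step S-path is closed by a direct edge.
Euclidean: no — t S s and t S s, but not s S s.
Only transitive holds.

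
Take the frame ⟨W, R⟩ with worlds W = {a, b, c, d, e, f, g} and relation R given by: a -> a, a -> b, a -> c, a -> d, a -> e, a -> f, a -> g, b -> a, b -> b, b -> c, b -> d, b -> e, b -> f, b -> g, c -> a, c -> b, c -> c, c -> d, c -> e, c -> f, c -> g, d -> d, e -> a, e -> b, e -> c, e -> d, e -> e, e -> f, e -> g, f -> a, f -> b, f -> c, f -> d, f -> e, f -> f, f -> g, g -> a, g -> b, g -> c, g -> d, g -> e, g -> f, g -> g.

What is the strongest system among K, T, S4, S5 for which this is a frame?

Reflexive (axiom T): yes — every world is R-related to itself.
Transitive (axiom 4): yes — every two-step R-path is closed by a direct edge.
Euclidean (axiom 5): no — a R d and a R b, but not d R b.
So F validates K, T, S4; S5 would additionally require R to be Euclidean. The strongest is S4.

S4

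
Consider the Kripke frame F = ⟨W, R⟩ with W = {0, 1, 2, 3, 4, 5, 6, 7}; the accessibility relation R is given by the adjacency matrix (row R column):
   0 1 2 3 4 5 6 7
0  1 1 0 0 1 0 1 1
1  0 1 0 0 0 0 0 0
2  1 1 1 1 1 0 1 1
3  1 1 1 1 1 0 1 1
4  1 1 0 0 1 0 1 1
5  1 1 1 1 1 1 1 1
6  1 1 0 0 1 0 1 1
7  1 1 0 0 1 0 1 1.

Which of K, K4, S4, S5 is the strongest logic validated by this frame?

Transitive (axiom 4): yes — every two-step R-path is closed by a direct edge.
Reflexive (axiom T): yes — every world is R-related to itself.
Euclidean (axiom 5): no — 0 R 1 and 0 R 4, but not 1 R 4.
So F validates K, K4, S4; S5 would additionally require R to be Euclidean. The strongest is S4.

S4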